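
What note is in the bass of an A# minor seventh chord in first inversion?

The third of A# minor seventh (A#–C#–E#–G#) is C#; that is the bass in first inversion.

C#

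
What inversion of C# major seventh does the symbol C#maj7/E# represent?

C#maj7/E# means C# major seventh with E# in the bass. E# is the third of C# major seventh (C#–E#–G#–B#), so this is first inversion.

first inversion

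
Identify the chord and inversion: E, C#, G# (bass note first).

The pitch classes E, C#, G# arrange in thirds as C#–E–G#: a C# minor triad.
The lowest note is E, the third of the chord, so this is first inversion (figured bass 6).

C# minor, first inversion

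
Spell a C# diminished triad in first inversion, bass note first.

E, G, C#

C# diminished is C#–E–G. First inversion puts the third (E) in the bass, with the remaining tones above: E, G, C#.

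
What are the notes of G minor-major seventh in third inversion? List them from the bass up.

G minor-major seventh is G–Bb–D–F#. Third inversion puts the seventh (F#) in the bass, with the remaining tones above: F#, G, Bb, D.

F#, G, Bb, D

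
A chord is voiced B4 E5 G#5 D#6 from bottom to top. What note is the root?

B, E, G#, D# are the tones of an E major seventh chord (E–G#–B–D#), making E the root.

E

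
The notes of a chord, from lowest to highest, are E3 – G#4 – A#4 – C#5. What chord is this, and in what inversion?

The distinct note names are E, G#, A#, C#. Stacked in thirds they read A#–C#–E–G#, which is a half-diminished seventh chord on A#.
E is the fifth of A# half-diminished seventh; fifth in the bass means second inversion (figured bass 4/3).

A# half-diminished seventh, second inversion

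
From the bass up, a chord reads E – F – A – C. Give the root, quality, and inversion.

F major seventh, third inversion

The distinct note names are E, F, A, C. Stacked in thirds they read F–A–C–E, which is a major seventh chord on F.
E is the seventh of F major seventh; seventh in the bass means third inversion (figured bass 4/2).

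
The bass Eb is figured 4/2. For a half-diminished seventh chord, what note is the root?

F

The figures 4/2 mean the seventh of the chord is in the bass. If Eb is the seventh of a half-diminished seventh chord, the root is F (chord tones F–Ab–Cb–Eb).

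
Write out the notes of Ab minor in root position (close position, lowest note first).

Spelling Ab minor: Ab–Cb–Eb. In root position the root is bass, giving Ab, Cb, Eb from the bottom.

Ab, Cb, Eb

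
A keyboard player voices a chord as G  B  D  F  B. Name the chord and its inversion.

G dominant seventh, root position

The pitch classes G, B, D, F arrange in thirds as G–B–D–F: a G dominant seventh chord.
G is the root of G dominant seventh; root in the bass means root position (figured bass 7).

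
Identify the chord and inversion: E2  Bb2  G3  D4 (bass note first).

E half-diminished seventh, root position

Reducing to letter names: E, Bb, G, D. These stack in thirds as E–G–Bb–D — an E half-diminished seventh chord.
With the root (E) in the bass, the chord is in root position (figured bass 7).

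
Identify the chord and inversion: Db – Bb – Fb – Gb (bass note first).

Gb dominant seventh, second inversion

Reducing to letter names: Db, Bb, Fb, Gb. These stack in thirds as Gb–Bb–Db–Fb — a Gb dominant seventh chord.
The lowest note is Db, the fifth of the chord, so this is second inversion (figured bass 4/3).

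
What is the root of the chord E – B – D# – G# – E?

E, B, D#, G# are the tones of an E major seventh chord (E–G#–B–D#), making E the root.

E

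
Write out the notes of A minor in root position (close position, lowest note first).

Spelling A minor: A–C–E. In root position the root is bass, giving A, C, E from the bottom.

A, C, E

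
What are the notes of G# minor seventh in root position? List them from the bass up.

G#, B, D#, F#

The chord tones are G#–B–D#–F#. With the root (G#) lowest for root position: G#, B, D#, F#.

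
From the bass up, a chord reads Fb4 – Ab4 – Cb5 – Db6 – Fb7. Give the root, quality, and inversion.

Db minor seventh, first inversion

The distinct note names are Fb, Ab, Cb, Db. Stacked in thirds they read Db–Fb–Ab–Cb, which is a minor seventh chord on Db.
The lowest note is Fb, the third of the chord, so this is first inversion (figured bass 6/5).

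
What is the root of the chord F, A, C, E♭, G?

F

The distinct letter names are F, A, C, Eb, G. Arranged as a stack of thirds they read F–A–C–Eb–G, so F is the root (an F dominant ninth chord).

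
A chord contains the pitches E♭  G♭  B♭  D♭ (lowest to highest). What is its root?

Eb, Gb, Bb, Db are the tones of an Eb minor seventh chord (Eb–Gb–Bb–Db), making Eb the root.

Eb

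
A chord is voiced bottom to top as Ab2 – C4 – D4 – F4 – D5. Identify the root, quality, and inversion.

D half-diminished seventh, second inversion

Reducing to letter names: Ab, C, D, F. These stack in thirds as D–F–Ab–C — a D half-diminished seventh chord.
With the fifth (Ab) in the bass, the chord is in second inversion (figured bass 4/3).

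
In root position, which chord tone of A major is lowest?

A

In root position the root is lowest. For A major (A–C#–E) that is A.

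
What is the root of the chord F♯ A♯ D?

D

The distinct letter names are F#, A#, D. Arranged as a stack of thirds they read D–F#–A#, so D is the root (a D augmented triad).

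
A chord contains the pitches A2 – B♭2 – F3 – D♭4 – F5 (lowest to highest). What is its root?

Bb

A, Bb, F, Db are the tones of a Bb minor-major seventh chord (Bb–Db–F–A), making Bb the root.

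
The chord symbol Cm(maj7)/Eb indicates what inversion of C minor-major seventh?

Cm(maj7)/Eb means C minor-major seventh with Eb in the bass. Eb is the third of C minor-major seventh (C–Eb–G–B), so this is first inversion.

first inversion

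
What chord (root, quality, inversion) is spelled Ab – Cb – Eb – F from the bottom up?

F half-diminished seventh, first inversion

The pitch classes Ab, Cb, Eb, F arrange in thirds as F–Ab–Cb–Eb: an F half-diminished seventh chord.
With the third (Ab) in the bass, the chord is in first inversion (figured bass 6/5).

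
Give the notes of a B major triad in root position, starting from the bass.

B, D#, F#

Spelling B major: B–D#–F#. In root position the root is bass, giving B, D#, F# from the bottom.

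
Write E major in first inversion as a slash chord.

First inversion of E major has the third (G#) in the bass. As a slash chord: E/G#.

E/G#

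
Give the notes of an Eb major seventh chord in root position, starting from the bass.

Eb major seventh is Eb–G–Bb–D. Root position puts the root (Eb) in the bass, with the remaining tones above: Eb, G, Bb, D.

Eb, G, Bb, D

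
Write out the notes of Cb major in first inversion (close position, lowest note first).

Cb major is Cb–Eb–Gb. First inversion puts the third (Eb) in the bass, with the remaining tones above: Eb, Gb, Cb.

Eb, Gb, Cb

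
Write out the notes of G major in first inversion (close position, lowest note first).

B, D, G

The chord tones are G–B–D. With the third (B) lowest for first inversion: B, D, G.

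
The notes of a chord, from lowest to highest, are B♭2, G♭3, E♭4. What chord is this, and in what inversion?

The pitch classes Bb, Gb, Eb arrange in thirds as Eb–Gb–Bb: an Eb minor triad.
With the fifth (Bb) in the bass, the chord is in second inversion (figured bass 6/4).

Eb minor, second inversion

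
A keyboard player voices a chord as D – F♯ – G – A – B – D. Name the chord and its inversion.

The pitch classes D, F#, G, A, B arrange in thirds as G–B–D–F#–A: a G major ninth chord.
D is the fifth of G major ninth; fifth in the bass means second inversion.

G major ninth, second inversion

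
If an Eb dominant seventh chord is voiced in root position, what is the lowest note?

Eb

In root position the root is lowest. For Eb dominant seventh (Eb–G–Bb–Db) that is Eb.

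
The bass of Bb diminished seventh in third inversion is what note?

The seventh of Bb diminished seventh (Bb–Db–Fb–Abb) is Abb; that is the bass in third inversion.

Abb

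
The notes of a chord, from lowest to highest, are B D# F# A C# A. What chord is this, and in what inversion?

The distinct note names are B, D#, F#, A, C#. Stacked in thirds they read B–D#–F#–A–C#, which is a dominant ninth chord on B.
The lowest note is B, the root of the chord, so this is root position.

B dominant ninth, root position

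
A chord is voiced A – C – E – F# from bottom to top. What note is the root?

The distinct letter names are A, C, E, F#. Arranged as a stack of thirds they read F#–A–C–E, so F# is the root (an F# half-diminished seventh chord).

F#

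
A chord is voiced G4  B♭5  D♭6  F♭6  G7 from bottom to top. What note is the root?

Reordering G, Bb, Db, Fb into stacked thirds gives G–Bb–Db–Fb; the bottom of that stack, G, is the root.

G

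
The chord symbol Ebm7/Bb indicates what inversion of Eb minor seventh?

second inversion

Ebm7/Bb means Eb minor seventh with Bb in the bass. Bb is the fifth of Eb minor seventh (Eb–Gb–Bb–Db), so this is second inversion.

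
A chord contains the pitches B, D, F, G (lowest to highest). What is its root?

G

Reordering B, D, F, G into stacked thirds gives G–B–D–F; the bottom of that stack, G, is the root.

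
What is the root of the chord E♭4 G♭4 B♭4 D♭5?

Eb

Eb, Gb, Bb, Db are the tones of an Eb minor seventh chord (Eb–Gb–Bb–Db), making Eb the root.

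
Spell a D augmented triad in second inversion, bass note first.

A#, D, F#

D augmented is D–F#–A#. Second inversion puts the fifth (A#) in the bass, with the remaining tones above: A#, D, F#.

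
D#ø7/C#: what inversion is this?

D#ø7/C# means D# half-diminished seventh with C# in the bass. C# is the seventh of D# half-diminished seventh (D#–F#–A–C#), so this is third inversion.

third inversion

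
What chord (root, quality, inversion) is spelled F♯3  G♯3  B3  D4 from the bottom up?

Reducing to letter names: F#, G#, B, D. These stack in thirds as G#–B–D–F# — a G# half-diminished seventh chord.
The lowest note is F#, the seventh of the chord, so this is third inversion (figured bass 4/2).

G# half-diminished seventh, third inversion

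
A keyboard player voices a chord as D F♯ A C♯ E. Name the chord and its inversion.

D major ninth, root position

The pitch classes D, F#, A, C#, E arrange in thirds as D–F#–A–C#–E: a D major ninth chord.
D is the root of D major ninth; root in the bass means root position.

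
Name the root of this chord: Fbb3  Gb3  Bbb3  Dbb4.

Gb

The distinct letter names are Fbb, Gb, Bbb, Dbb. Arranged as a stack of thirds they read Gb–Bbb–Dbb–Fbb, so Gb is the root (a Gb diminished seventh chord).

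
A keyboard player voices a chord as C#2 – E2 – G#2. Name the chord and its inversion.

The pitch classes C#, E, G# arrange in thirds as C#–E–G#: a C# minor triad.
C# is the root of C# minor; root in the bass means root position (figured bass 5/3).

C# minor, root position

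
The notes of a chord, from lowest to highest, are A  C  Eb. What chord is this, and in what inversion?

A diminished, root position

The pitch classes A, C, Eb arrange in thirds as A–C–Eb: an A diminished triad.
With the root (A) in the bass, the chord is in root position (figured bass 5/3).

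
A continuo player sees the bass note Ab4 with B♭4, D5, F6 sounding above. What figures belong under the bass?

4/2

The notes Ab, Bb, D, F stack in thirds as Bb–D–F–Ab — a Bb dominant seventh chord. The bass Ab is the seventh, so this is third inversion: figured 4/2.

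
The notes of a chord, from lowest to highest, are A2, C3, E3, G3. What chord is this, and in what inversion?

The pitch classes A, C, E, G arrange in thirds as A–C–E–G: an A minor seventh chord.
The lowest note is A, the root of the chord, so this is root position (figured bass 7).

A minor seventh, root position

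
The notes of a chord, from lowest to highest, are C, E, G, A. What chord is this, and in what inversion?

A minor seventh, first inversion

Reducing to letter names: C, E, G, A. These stack in thirds as A–C–E–G — an A minor seventh chord.
C is the third of A minor seventh; third in the bass means first inversion (figured bass 6/5).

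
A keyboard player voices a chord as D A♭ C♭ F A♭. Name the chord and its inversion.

D diminished seventh, root position

Reducing to letter names: D, Ab, Cb, F. These stack in thirds as D–F–Ab–Cb — a D diminished seventh chord.
With the root (D) in the bass, the chord is in root position (figured bass 7).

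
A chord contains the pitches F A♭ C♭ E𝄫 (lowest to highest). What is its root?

F, Ab, Cb, Ebb are the tones of an F diminished seventh chord (F–Ab–Cb–Ebb), making F the root.

F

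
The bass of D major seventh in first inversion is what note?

The third of D major seventh (D–F#–A–C#) is F#; that is the bass in first inversion.

F#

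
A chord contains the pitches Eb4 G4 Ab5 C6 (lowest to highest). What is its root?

The distinct letter names are Eb, G, Ab, C. Arranged as a stack of thirds they read Ab–C–Eb–G, so Ab is the root (an Ab major seventh chord).

Ab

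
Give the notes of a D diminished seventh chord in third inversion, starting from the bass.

D diminished seventh is D–F–Ab–Cb. Third inversion puts the seventh (Cb) in the bass, with the remaining tones above: Cb, D, F, Ab.

Cb, D, F, Ab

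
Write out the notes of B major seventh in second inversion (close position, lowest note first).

Spelling B major seventh: B–D#–F#–A#. In second inversion the fifth is bass, giving F#, A#, B, D# from the bottom.

F#, A#, B, D#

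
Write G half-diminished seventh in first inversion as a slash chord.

Gø7/Bb

First inversion of G half-diminished seventh has the third (Bb) in the bass. As a slash chord: Gø7/Bb.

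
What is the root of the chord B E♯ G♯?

E#

B, E#, G# are the tones of an E# diminished triad (E#–G#–B), making E# the root.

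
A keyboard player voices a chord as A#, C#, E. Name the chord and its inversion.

The distinct note names are A#, C#, E. Stacked in thirds they read A#–C#–E, which is a diminished triad on A#.
The lowest note is A#, the root of the chord, so this is root position (figured bass 5/3).

A# diminished, root position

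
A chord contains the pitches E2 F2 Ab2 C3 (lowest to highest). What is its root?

Reordering E, F, Ab, C into stacked thirds gives F–Ab–C–E; the bottom of that stack, F, is the root.

F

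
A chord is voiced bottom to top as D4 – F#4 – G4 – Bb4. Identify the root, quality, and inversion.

G minor-major seventh, second inversion

The distinct note names are D, F#, G, Bb. Stacked in thirds they read G–Bb–D–F#, which is a minor-major seventh chord on G.
The lowest note is D, the fifth of the chord, so this is second inversion (figured bass 4/3).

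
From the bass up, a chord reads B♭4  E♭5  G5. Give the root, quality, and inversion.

Eb major, second inversion

Reducing to letter names: Bb, Eb, G. These stack in thirds as Eb–G–Bb — an Eb major triad.
Bb is the fifth of Eb major; fifth in the bass means second inversion (figured bass 6/4).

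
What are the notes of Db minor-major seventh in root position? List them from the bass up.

The chord tones are Db–Fb–Ab–C. With the root (Db) lowest for root position: Db, Fb, Ab, C.

Db, Fb, Ab, C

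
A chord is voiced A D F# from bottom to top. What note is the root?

Reordering A, D, F# into stacked thirds gives D–F#–A; the bottom of that stack, D, is the root.

D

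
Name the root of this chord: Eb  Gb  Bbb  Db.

The distinct letter names are Eb, Gb, Bbb, Db. Arranged as a stack of thirds they read Eb–Gb–Bbb–Db, so Eb is the root (an Eb half-diminished seventh chord).

Eb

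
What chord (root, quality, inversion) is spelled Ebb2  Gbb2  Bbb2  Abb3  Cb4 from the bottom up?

The pitch classes Ebb, Gbb, Bbb, Abb, Cb arrange in thirds as Abb–Cb–Ebb–Gbb–Bbb: an Abb dominant ninth chord.
The lowest note is Ebb, the fifth of the chord, so this is second inversion.

Abb dominant ninth, second inversion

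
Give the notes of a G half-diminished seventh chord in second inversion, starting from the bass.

Spelling G half-diminished seventh: G–Bb–Db–F. In second inversion the fifth is bass, giving Db, F, G, Bb from the bottom.

Db, F, G, Bb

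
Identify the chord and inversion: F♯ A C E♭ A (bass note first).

F# diminished seventh, root position

Reducing to letter names: F#, A, C, Eb. These stack in thirds as F#–A–C–Eb — an F# diminished seventh chord.
F# is the root of F# diminished seventh; root in the bass means root position (figured bass 7).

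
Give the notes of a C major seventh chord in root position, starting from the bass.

C major seventh is C–E–G–B. Root position puts the root (C) in the bass, with the remaining tones above: C, E, G, B.

C, E, G, B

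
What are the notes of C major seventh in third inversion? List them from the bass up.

B, C, E, G

The chord tones are C–E–G–B. With the seventh (B) lowest for third inversion: B, C, E, G.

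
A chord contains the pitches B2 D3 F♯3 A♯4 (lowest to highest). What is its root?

Reordering B, D, F#, A# into stacked thirds gives B–D–F#–A#; the bottom of that stack, B, is the root.

B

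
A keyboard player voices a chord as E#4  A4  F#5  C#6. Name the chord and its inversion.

F# minor-major seventh, third inversion

Reducing to letter names: E#, A, F#, C#. These stack in thirds as F#–A–C#–E# — an F# minor-major seventh chord.
With the seventh (E#) in the bass, the chord is in third inversion (figured bass 4/2).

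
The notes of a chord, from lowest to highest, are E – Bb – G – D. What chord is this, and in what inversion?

Reducing to letter names: E, Bb, G, D. These stack in thirds as E–G–Bb–D — an E half-diminished seventh chord.
The lowest note is E, the root of the chord, so this is root position (figured bass 7).

E half-diminished seventh, root position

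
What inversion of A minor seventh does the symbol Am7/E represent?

second inversion

Am7/E means A minor seventh with E in the bass. E is the fifth of A minor seventh (A–C–E–G), so this is second inversion.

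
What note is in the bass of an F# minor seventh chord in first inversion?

A

F# minor seventh is F#–A–C#–E. First inversion places the third in the bass: A.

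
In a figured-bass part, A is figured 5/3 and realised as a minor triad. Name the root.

The figures 5/3 mean the root of the chord is in the bass. If A is the root of a minor triad, the root is A (chord tones A–C–E).

A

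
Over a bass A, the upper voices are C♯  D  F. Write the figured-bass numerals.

4/3

The notes A, C#, D, F stack in thirds as D–F–A–C# — a D minor-major seventh chord. The bass A is the fifth, so this is second inversion: figured 4/3.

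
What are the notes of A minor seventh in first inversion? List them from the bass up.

Spelling A minor seventh: A–C–E–G. In first inversion the third is bass, giving C, E, G, A from the bottom.

C, E, G, A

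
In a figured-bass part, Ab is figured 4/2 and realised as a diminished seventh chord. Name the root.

The figures 4/2 mean the seventh of the chord is in the bass. If Ab is the seventh of a diminished seventh chord, the root is B (chord tones B–D–F–Ab).

B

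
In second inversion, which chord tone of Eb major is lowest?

The fifth of Eb major (Eb–G–Bb) is Bb; that is the bass in second inversion.

Bb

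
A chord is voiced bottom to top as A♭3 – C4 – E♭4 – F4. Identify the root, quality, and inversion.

The distinct note names are Ab, C, Eb, F. Stacked in thirds they read F–Ab–C–Eb, which is a minor seventh chord on F.
The lowest note is Ab, the third of the chord, so this is first inversion (figured bass 6/5).

F minor seventh, first inversion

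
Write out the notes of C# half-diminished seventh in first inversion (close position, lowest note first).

E, G, B, C#

Spelling C# half-diminished seventh: C#–E–G–B. In first inversion the third is bass, giving E, G, B, C# from the bottom.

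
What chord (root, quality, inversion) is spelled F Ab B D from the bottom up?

The pitch classes F, Ab, B, D arrange in thirds as B–D–F–Ab: a B diminished seventh chord.
F is the fifth of B diminished seventh; fifth in the bass means second inversion (figured bass 4/3).

B diminished seventh, second inversion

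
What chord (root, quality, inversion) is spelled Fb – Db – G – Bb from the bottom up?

The distinct note names are Fb, Db, G, Bb. Stacked in thirds they read G–Bb–Db–Fb, which is a diminished seventh chord on G.
With the seventh (Fb) in the bass, the chord is in third inversion (figured bass 4/2).

G diminished seventh, third inversion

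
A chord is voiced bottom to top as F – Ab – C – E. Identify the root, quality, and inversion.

The pitch classes F, Ab, C, E arrange in thirds as F–Ab–C–E: an F minor-major seventh chord.
F is the root of F minor-major seventh; root in the bass means root position (figured bass 7).

F minor-major seventh, root position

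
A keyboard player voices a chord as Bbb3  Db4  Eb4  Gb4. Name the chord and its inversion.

Eb half-diminished seventh, second inversion

The distinct note names are Bbb, Db, Eb, Gb. Stacked in thirds they read Eb–Gb–Bbb–Db, which is a half-diminished seventh chord on Eb.
With the fifth (Bbb) in the bass, the chord is in second inversion (figured bass 4/3).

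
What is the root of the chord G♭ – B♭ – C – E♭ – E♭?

C

The distinct letter names are Gb, Bb, C, Eb. Arranged as a stack of thirds they read C–Eb–Gb–Bb, so C is the root (a C half-diminished seventh chord).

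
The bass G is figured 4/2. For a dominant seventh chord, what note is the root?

A

The figures 4/2 mean the seventh of the chord is in the bass. If G is the seventh of a dominant seventh chord, the root is A (chord tones A–C#–E–G).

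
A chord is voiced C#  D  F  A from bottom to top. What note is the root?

The distinct letter names are C#, D, F, A. Arranged as a stack of thirds they read D–F–A–C#, so D is the root (a D minor-major seventh chord).

D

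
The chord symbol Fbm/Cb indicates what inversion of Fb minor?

second inversion

Fbm/Cb means Fb minor with Cb in the bass. Cb is the fifth of Fb minor (Fb–Abb–Cb), so this is second inversion.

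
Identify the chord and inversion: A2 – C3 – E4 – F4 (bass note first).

The distinct note names are A, C, E, F. Stacked in thirds they read F–A–C–E, which is a major seventh chord on F.
A is the third of F major seventh; third in the bass means first inversion (figured bass 6/5).

F major seventh, first inversion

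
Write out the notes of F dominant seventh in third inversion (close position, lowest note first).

F dominant seventh is F–A–C–Eb. Third inversion puts the seventh (Eb) in the bass, with the remaining tones above: Eb, F, A, C.

Eb, F, A, C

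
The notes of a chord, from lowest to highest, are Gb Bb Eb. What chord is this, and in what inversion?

Eb minor, first inversion

The pitch classes Gb, Bb, Eb arrange in thirds as Eb–Gb–Bb: an Eb minor triad.
The lowest note is Gb, the third of the chord, so this is first inversion (figured bass 6).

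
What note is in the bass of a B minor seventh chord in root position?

In root position the root is lowest. For B minor seventh (B–D–F#–A) that is B.

B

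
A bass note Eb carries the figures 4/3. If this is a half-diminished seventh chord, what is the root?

A

The figures 4/3 mean the fifth of the chord is in the bass. If Eb is the fifth of a half-diminished seventh chord, the root is A (chord tones A–C–Eb–G).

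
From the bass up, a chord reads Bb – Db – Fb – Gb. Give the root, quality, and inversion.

Gb dominant seventh, first inversion

Reducing to letter names: Bb, Db, Fb, Gb. These stack in thirds as Gb–Bb–Db–Fb — a Gb dominant seventh chord.
The lowest note is Bb, the third of the chord, so this is first inversion (figured bass 6/5).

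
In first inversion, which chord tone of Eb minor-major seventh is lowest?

In first inversion the third is lowest. For Eb minor-major seventh (Eb–Gb–Bb–D) that is Gb.

Gb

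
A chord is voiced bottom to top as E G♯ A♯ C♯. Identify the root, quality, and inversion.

Reducing to letter names: E, G#, A#, C#. These stack in thirds as A#–C#–E–G# — an A# half-diminished seventh chord.
E is the fifth of A# half-diminished seventh; fifth in the bass means second inversion (figured bass 4/3).

A# half-diminished seventh, second inversion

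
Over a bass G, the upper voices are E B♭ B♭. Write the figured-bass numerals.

The notes G, E, Bb stack in thirds as E–G–Bb — an E diminished triad. The bass G is the third, so this is first inversion: figured 6.

6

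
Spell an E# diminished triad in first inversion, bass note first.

Spelling E# diminished: E#–G#–B. In first inversion the third is bass, giving G#, B, E# from the bottom.

G#, B, E#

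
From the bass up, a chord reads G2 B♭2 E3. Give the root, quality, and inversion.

The distinct note names are G, Bb, E. Stacked in thirds they read E–G–Bb, which is a diminished triad on E.
G is the third of E diminished; third in the bass means first inversion (figured bass 6).

E diminished, first inversion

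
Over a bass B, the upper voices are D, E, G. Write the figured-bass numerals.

4/3

The notes B, D, E, G stack in thirds as E–G–B–D — an E minor seventh chord. The bass B is the fifth, so this is second inversion: figured 4/3.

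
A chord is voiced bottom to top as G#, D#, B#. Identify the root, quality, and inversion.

The distinct note names are G#, D#, B#. Stacked in thirds they read G#–B#–D#, which is a major triad on G#.
The lowest note is G#, the root of the chord, so this is root position (figured bass 5/3).

G# major, root position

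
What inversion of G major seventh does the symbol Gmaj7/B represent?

Gmaj7/B means G major seventh with B in the bass. B is the third of G major seventh (G–B–D–F#), so this is first inversion.

first inversion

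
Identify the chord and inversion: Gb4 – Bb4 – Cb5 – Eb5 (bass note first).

The pitch classes Gb, Bb, Cb, Eb arrange in thirds as Cb–Eb–Gb–Bb: a Cb major seventh chord.
The lowest note is Gb, the fifth of the chord, so this is second inversion (figured bass 4/3).

Cb major seventh, second inversion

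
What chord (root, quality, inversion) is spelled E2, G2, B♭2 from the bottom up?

E diminished, root position

Reducing to letter names: E, G, Bb. These stack in thirds as E–G–Bb — an E diminished triad.
With the root (E) in the bass, the chord is in root position (figured bass 5/3).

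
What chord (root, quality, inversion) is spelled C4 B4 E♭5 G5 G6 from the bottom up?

The pitch classes C, B, Eb, G arrange in thirds as C–Eb–G–B: a C minor-major seventh chord.
C is the root of C minor-major seventh; root in the bass means root position (figured bass 7).

C minor-major seventh, root position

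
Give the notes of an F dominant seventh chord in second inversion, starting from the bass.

The chord tones are F–A–C–Eb. With the fifth (C) lowest for second inversion: C, Eb, F, A.

C, Eb, F, A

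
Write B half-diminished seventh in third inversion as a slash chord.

Bø7/A

Third inversion of B half-diminished seventh has the seventh (A) in the bass. As a slash chord: Bø7/A.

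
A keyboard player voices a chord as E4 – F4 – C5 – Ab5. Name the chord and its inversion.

F minor-major seventh, third inversion

Reducing to letter names: E, F, C, Ab. These stack in thirds as F–Ab–C–E — an F minor-major seventh chord.
E is the seventh of F minor-major seventh; seventh in the bass means third inversion (figured bass 4/2).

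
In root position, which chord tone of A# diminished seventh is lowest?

The root of A# diminished seventh (A#–C#–E–G) is A#; that is the bass in root position.

A#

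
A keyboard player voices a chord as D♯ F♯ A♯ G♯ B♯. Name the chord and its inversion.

Reducing to letter names: D#, F#, A#, G#, B#. These stack in thirds as G#–B#–D#–F#–A# — a G# dominant ninth chord.
D# is the fifth of G# dominant ninth; fifth in the bass means second inversion.

G# dominant ninth, second inversion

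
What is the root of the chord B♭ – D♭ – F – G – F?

G

Reordering Bb, Db, F, G into stacked thirds gives G–Bb–Db–F; the bottom of that stack, G, is the root.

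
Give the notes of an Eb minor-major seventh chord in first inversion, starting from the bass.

Gb, Bb, D, Eb

The chord tones are Eb–Gb–Bb–D. With the third (Gb) lowest for first inversion: Gb, Bb, D, Eb.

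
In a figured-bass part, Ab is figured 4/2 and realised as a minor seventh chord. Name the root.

Bb

The figures 4/2 mean the seventh of the chord is in the bass. If Ab is the seventh of a minor seventh chord, the root is Bb (chord tones Bb–Db–F–Ab).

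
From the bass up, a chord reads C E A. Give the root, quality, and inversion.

A minor, first inversion

The pitch classes C, E, A arrange in thirds as A–C–E: an A minor triad.
With the third (C) in the bass, the chord is in first inversion (figured bass 6).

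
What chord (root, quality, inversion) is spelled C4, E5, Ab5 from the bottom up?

Ab augmented, first inversion

The pitch classes C, E, Ab arrange in thirds as Ab–C–E: an Ab augmented triad.
With the third (C) in the bass, the chord is in first inversion (figured bass 6).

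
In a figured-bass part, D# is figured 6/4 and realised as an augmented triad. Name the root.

G

The figures 6/4 mean the fifth of the chord is in the bass. If D# is the fifth of an augmented triad, the root is G (chord tones G–B–D#).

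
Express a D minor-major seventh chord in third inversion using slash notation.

Dm(maj7)/C#

Third inversion of D minor-major seventh has the seventh (C#) in the bass. As a slash chord: Dm(maj7)/C#.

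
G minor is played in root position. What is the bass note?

G

In root position the root is lowest. For G minor (G–Bb–D) that is G.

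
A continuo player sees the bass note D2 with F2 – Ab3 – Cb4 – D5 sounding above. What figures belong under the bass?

The notes D, F, Ab, Cb stack in thirds as D–F–Ab–Cb — a D diminished seventh chord. The bass D is the root, so this is root position: figured 7.

7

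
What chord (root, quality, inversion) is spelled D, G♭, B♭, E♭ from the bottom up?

Eb minor-major seventh, third inversion

Reducing to letter names: D, Gb, Bb, Eb. These stack in thirds as Eb–Gb–Bb–D — an Eb minor-major seventh chord.
The lowest note is D, the seventh of the chord, so this is third inversion (figured bass 4/2).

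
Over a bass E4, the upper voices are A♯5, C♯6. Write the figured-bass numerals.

6/4

The notes E, A#, C# stack in thirds as A#–C#–E — an A# diminished triad. The bass E is the fifth, so this is second inversion: figured 6/4.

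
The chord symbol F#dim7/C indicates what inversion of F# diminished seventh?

F#dim7/C means F# diminished seventh with C in the bass. C is the fifth of F# diminished seventh (F#–A–C–Eb), so this is second inversion.

second inversion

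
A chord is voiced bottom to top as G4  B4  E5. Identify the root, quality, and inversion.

The distinct note names are G, B, E. Stacked in thirds they read E–G–B, which is a minor triad on E.
The lowest note is G, the third of the chord, so this is first inversion (figured bass 6).

E minor, first inversion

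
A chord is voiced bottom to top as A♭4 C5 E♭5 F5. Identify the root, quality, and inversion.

F minor seventh, first inversion

The pitch classes Ab, C, Eb, F arrange in thirds as F–Ab–C–Eb: an F minor seventh chord.
The lowest note is Ab, the third of the chord, so this is first inversion (figured bass 6/5).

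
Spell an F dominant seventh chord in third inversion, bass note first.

The chord tones are F–A–C–Eb. With the seventh (Eb) lowest for third inversion: Eb, F, A, C.

Eb, F, A, C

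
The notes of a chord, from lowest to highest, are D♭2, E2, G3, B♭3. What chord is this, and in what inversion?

The distinct note names are Db, E, G, Bb. Stacked in thirds they read E–G–Bb–Db, which is a diminished seventh chord on E.
Db is the seventh of E diminished seventh; seventh in the bass means third inversion (figured bass 4/2).

E diminished seventh, third inversion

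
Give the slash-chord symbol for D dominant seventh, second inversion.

D7/A

Second inversion of D dominant seventh has the fifth (A) in the bass. As a slash chord: D7/A.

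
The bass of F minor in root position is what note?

F

F minor is F–Ab–C. Root position places the root in the bass: F.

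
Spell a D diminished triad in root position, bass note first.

The chord tones are D–F–Ab. With the root (D) lowest for root position: D, F, Ab.

D, F, Ab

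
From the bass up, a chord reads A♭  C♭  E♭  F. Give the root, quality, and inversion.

The pitch classes Ab, Cb, Eb, F arrange in thirds as F–Ab–Cb–Eb: an F half-diminished seventh chord.
With the third (Ab) in the bass, the chord is in first inversion (figured bass 6/5).

F half-diminished seventh, first inversion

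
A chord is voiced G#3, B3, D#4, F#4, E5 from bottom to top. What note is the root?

The distinct letter names are G#, B, D#, F#, E. Arranged as a stack of thirds they read E–G#–B–D#–F#, so E is the root (an E major ninth chord).

E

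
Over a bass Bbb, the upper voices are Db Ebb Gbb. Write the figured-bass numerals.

4/3

The notes Bbb, Db, Ebb, Gbb stack in thirds as Ebb–Gbb–Bbb–Db — an Ebb minor-major seventh chord. The bass Bbb is the fifth, so this is second inversion: figured 4/3.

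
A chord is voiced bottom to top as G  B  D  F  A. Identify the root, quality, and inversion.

Reducing to letter names: G, B, D, F, A. These stack in thirds as G–B–D–F–A — a G dominant ninth chord.
The lowest note is G, the root of the chord, so this is root position.

G dominant ninth, root position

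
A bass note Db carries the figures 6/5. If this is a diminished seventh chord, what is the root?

The figures 6/5 mean the third of the chord is in the bass. If Db is the third of a diminished seventh chord, the root is Bb (chord tones Bb–Db–Fb–Abb).

Bb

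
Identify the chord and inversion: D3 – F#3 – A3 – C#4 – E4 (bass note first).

D major ninth, root position

The pitch classes D, F#, A, C#, E arrange in thirds as D–F#–A–C#–E: a D major ninth chord.
D is the root of D major ninth; root in the bass means root position.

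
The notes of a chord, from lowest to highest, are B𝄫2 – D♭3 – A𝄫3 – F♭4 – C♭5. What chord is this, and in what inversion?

The pitch classes Bbb, Db, Abb, Fb, Cb arrange in thirds as Bbb–Db–Fb–Abb–Cb: a Bbb dominant ninth chord.
With the root (Bbb) in the bass, the chord is in root position.

Bbb dominant ninth, root position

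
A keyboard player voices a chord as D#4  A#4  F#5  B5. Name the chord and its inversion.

The distinct note names are D#, A#, F#, B. Stacked in thirds they read B–D#–F#–A#, which is a major seventh chord on B.
D# is the third of B major seventh; third in the bass means first inversion (figured bass 6/5).

B major seventh, first inversion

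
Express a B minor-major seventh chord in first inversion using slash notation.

First inversion of B minor-major seventh has the third (D) in the bass. As a slash chord: Bm(maj7)/D.

Bm(maj7)/D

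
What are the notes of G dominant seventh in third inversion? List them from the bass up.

F, G, B, D

Spelling G dominant seventh: G–B–D–F. In third inversion the seventh is bass, giving F, G, B, D from the bottom.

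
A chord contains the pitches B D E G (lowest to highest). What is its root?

The distinct letter names are B, D, E, G. Arranged as a stack of thirds they read E–G–B–D, so E is the root (an E minor seventh chord).

E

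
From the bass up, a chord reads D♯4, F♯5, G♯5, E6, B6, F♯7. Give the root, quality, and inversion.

The distinct note names are D#, F#, G#, E, B. Stacked in thirds they read E–G#–B–D#–F#, which is a major ninth chord on E.
With the seventh (D#) in the bass, the chord is in third inversion.

E major ninth, third inversion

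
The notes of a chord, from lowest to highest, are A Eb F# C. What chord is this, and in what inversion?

The distinct note names are A, Eb, F#, C. Stacked in thirds they read F#–A–C–Eb, which is a diminished seventh chord on F#.
A is the third of F# diminished seventh; third in the bass means first inversion (figured bass 6/5).

F# diminished seventh, first inversion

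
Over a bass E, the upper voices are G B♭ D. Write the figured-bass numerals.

The notes E, G, Bb, D stack in thirds as E–G–Bb–D — an E half-diminished seventh chord. The bass E is the root, so this is root position: figured 7.

7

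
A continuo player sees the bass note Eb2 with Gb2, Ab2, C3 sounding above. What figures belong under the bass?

4/3

The notes Eb, Gb, Ab, C stack in thirds as Ab–C–Eb–Gb — an Ab dominant seventh chord. The bass Eb is the fifth, so this is second inversion: figured 4/3.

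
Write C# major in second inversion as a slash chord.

Second inversion of C# major has the fifth (G#) in the bass. As a slash chord: C#M/G#.

C#M/G#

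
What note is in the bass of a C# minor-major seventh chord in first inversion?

E

In first inversion the third is lowest. For C# minor-major seventh (C#–E–G#–B#) that is E.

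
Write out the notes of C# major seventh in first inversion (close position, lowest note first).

E#, G#, B#, C#

C# major seventh is C#–E#–G#–B#. First inversion puts the third (E#) in the bass, with the remaining tones above: E#, G#, B#, C#.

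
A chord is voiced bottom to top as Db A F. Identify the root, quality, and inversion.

Db augmented, root position

The distinct note names are Db, A, F. Stacked in thirds they read Db–F–A, which is an augmented triad on Db.
Db is the root of Db augmented; root in the bass means root position (figured bass 5/3).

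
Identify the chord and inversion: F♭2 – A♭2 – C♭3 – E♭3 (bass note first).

The distinct note names are Fb, Ab, Cb, Eb. Stacked in thirds they read Fb–Ab–Cb–Eb, which is a major seventh chord on Fb.
Fb is the root of Fb major seventh; root in the bass means root position (figured bass 7).

Fb major seventh, root position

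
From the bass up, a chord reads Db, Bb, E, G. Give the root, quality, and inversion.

E diminished seventh, third inversion

Reducing to letter names: Db, Bb, E, G. These stack in thirds as E–G–Bb–Db — an E diminished seventh chord.
Db is the seventh of E diminished seventh; seventh in the bass means third inversion (figured bass 4/2).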